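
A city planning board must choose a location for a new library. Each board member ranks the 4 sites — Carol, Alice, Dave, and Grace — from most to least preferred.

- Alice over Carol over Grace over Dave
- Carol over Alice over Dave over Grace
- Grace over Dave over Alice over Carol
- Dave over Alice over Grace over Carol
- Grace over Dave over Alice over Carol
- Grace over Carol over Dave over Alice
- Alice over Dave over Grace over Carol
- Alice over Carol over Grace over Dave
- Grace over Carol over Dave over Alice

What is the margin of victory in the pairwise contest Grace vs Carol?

Ballots ranking Grace above Carol: 6.
Ballots ranking Carol above Grace: 3.
Grace wins 6–3, a margin of 3.

3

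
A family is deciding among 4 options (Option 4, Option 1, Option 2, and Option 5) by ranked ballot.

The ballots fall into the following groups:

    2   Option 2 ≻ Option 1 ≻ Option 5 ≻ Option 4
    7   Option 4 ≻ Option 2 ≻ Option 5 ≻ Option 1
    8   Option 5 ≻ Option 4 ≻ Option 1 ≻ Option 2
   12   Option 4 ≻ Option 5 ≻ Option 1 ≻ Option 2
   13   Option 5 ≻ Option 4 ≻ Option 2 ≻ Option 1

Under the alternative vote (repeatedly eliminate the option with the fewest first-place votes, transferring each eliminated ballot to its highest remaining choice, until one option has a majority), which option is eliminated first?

Option 1

Round 1: Option 5 21, Option 4 19, Option 2 2, Option 1 0. Option 1 has the fewest and is eliminated.
Round 2: Option 5 21, Option 4 19, Option 2 2. Option 2 has the fewest and is eliminated.
Round 3: Option 5 23, Option 4 19. Option 5 has a majority.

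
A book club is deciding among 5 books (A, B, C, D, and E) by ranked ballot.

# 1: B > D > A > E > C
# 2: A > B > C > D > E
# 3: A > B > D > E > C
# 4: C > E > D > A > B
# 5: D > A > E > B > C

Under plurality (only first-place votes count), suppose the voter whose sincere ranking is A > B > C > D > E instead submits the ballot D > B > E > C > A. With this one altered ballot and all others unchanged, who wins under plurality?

D

First-place totals with the altered ballot: A 1, B 1, C 1, D 2, E 0.
The switch changes the winner from A to D.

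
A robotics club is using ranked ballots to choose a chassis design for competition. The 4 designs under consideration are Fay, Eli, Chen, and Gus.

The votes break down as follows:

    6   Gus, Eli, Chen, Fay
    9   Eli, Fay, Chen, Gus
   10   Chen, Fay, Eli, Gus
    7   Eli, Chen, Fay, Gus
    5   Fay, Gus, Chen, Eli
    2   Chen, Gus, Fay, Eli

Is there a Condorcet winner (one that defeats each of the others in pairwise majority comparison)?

Head-to-head results (39 voters total):
Fay vs Eli: Eli wins 22–17.
Fay vs Chen: Chen wins 25–14.
Fay vs Gus: Fay wins 31–8.
Eli vs Chen: Eli wins 22–17.
Eli vs Gus: Eli wins 26–13.
Chen vs Gus: Chen wins 28–11.
Eli beats each rival — Fay (22–17), Chen (22–17), Gus (26–13) — so Eli is the Condorcet winner.

Yes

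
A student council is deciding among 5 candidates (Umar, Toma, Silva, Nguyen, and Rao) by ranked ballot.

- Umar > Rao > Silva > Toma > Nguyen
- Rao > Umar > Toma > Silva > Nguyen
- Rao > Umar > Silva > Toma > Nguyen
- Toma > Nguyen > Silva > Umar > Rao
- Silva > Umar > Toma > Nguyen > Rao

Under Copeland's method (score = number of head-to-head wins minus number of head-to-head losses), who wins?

Pairwise results:
  Umar vs Toma: Umar wins 4–1.
  Umar vs Silva: Umar wins 3–2.
  Umar vs Nguyen: Umar wins 4–1.
  Umar vs Rao: Umar wins 3–2.
  Toma vs Silva: Silva wins 3–2.
  Toma vs Nguyen: Toma wins 5–0.
  Toma vs Rao: Rao wins 3–2.
  Silva vs Nguyen: Silva wins 4–1.
  Silva vs Rao: Rao wins 3–2.
  Nguyen vs Rao: Rao wins 3–2.
Copeland scores (wins − losses):
  Umar: 4 − 0 = 4
  Toma: 1 − 3 = -2
  Silva: 2 − 2 = 0
  Nguyen: 0 − 4 = -4
  Rao: 3 − 1 = 2
Umar has the best Copeland score.

Umar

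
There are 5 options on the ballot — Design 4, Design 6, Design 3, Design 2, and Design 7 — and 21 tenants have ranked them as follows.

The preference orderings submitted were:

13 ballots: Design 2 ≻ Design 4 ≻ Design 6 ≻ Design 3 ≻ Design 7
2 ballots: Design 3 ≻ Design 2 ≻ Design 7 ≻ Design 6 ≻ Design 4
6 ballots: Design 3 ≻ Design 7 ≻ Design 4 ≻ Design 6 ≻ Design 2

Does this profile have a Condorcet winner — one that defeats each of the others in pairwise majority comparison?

Head-to-head results (21 voters total):
Design 4 vs Design 6: Design 4 wins 19–2.
Design 4 vs Design 3: Design 4 wins 13–8.
Design 4 vs Design 2: Design 2 wins 15–6.
Design 4 vs Design 7: Design 4 wins 13–8.
Design 6 vs Design 3: Design 6 wins 13–8.
Design 6 vs Design 2: Design 2 wins 15–6.
Design 6 vs Design 7: Design 6 wins 13–8.
Design 3 vs Design 2: Design 2 wins 13–8.
Design 3 vs Design 7: Design 3 wins 21–0.
Design 2 vs Design 7: Design 2 wins 15–6.
Design 2 beats each rival — Design 4 (15–6), Design 6 (15–6), Design 3 (13–8), Design 7 (15–6) — so Design 2 is the Condorcet winner.

Yes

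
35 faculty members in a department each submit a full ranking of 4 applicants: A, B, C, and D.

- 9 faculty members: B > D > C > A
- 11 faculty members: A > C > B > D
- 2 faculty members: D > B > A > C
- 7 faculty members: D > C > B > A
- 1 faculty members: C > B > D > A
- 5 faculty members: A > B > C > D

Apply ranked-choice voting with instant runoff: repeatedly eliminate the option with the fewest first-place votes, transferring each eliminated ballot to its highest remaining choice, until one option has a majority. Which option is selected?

B

Round 1: A 16, B 9, D 9, C 1. C has the fewest and is eliminated.
Round 2: A 16, B 10, D 9. D has the fewest and is eliminated.
Round 3: B 19, A 16. B has a majority.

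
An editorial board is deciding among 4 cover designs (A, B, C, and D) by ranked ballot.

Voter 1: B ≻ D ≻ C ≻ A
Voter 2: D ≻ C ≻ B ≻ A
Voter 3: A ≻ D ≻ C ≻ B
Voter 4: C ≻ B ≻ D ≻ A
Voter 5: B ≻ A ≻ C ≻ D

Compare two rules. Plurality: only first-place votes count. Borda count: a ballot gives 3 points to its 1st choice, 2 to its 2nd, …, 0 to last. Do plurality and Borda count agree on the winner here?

Yes

Plurality first-place counts: A 1, B 2, C 1, D 1 → B.
Borda totals: A 5, B 9, C 8, D 8 → B.
The two rules agree on B.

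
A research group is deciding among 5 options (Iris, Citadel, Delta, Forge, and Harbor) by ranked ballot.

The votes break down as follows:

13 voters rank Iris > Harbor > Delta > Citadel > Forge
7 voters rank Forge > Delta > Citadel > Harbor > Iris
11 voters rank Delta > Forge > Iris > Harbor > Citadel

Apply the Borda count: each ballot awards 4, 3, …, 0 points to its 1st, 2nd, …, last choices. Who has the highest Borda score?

Borda scores:
  Iris: 13·4 + 7·0 + 11·2 = 74
  Citadel: 13·1 + 7·2 + 11·0 = 27
  Delta: 13·2 + 7·3 + 11·4 = 91
  Forge: 13·0 + 7·4 + 11·3 = 61
  Harbor: 13·3 + 7·1 + 11·1 = 57
Delta has the highest total.

Delta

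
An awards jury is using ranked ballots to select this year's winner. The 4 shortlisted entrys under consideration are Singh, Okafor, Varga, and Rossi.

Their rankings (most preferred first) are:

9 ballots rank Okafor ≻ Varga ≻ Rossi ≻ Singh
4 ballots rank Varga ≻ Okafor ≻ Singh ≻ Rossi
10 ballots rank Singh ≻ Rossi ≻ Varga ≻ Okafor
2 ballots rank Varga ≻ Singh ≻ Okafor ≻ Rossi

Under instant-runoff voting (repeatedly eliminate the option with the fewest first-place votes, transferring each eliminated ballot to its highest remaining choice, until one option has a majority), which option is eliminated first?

Round 1: Singh 10, Okafor 9, Varga 6, Rossi 0. Rossi has the fewest and is eliminated.
Round 2: Singh 10, Okafor 9, Varga 6. Varga has the fewest and is eliminated.
Round 3: Okafor 13, Singh 12. Okafor has a majority.

Rossi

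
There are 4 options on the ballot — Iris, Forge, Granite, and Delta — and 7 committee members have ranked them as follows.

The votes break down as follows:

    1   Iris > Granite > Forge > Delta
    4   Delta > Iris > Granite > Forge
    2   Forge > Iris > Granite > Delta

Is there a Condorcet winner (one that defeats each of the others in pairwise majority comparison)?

Head-to-head results (7 voters total):
Iris vs Forge: Iris wins 5–2.
Iris vs Granite: Iris wins 7–0.
Iris vs Delta: Delta wins 4–3.
Forge vs Granite: Granite wins 5–2.
Forge vs Delta: Delta wins 4–3.
Granite vs Delta: Delta wins 4–3.
Delta beats each rival — Iris (4–3), Forge (4–3), Granite (4–3) — so Delta is the Condorcet winner.

Yes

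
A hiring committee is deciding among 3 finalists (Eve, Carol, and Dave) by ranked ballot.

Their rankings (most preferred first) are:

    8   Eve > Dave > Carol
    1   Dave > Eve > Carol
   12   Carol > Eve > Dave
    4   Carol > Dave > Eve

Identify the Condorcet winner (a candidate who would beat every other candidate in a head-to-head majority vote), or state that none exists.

Carol

Head-to-head results (25 voters total):
Eve vs Carol: Carol wins 16–9.
Eve vs Dave: Eve wins 20–5.
Carol vs Dave: Carol wins 16–9.
Carol beats each rival — Eve (16–9), Dave (16–9) — so Carol is the Condorcet winner.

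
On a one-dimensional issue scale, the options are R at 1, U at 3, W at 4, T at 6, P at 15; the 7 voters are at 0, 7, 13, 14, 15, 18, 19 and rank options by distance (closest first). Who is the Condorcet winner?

P

With single-peaked preferences on a line, the Condorcet winner is the candidate closest to the median voter.
The median voter (position 14) is closest to P at 15.
Check: P vs W — voters closer to P: 5 of 7.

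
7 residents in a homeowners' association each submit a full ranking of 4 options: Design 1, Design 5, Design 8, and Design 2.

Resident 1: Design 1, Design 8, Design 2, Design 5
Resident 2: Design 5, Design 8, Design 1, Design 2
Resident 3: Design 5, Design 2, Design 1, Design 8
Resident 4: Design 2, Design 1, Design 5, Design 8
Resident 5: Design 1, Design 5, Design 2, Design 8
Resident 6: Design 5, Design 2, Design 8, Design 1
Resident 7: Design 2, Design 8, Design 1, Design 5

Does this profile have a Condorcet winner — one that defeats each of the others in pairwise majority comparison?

No

Head-to-head results (7 voters total):
Design 1 vs Design 5: Design 1 wins 4–3.
Design 1 vs Design 8: Design 1 wins 4–3.
Design 1 vs Design 2: Design 2 wins 4–3.
Design 5 vs Design 8: Design 5 wins 5–2.
Design 5 vs Design 2: Design 5 wins 4–3.
Design 8 vs Design 2: Design 2 wins 5–2.
No candidate beats all others: Design 1 beats Design 5 beats Design 2 beats Design 1, a majority cycle.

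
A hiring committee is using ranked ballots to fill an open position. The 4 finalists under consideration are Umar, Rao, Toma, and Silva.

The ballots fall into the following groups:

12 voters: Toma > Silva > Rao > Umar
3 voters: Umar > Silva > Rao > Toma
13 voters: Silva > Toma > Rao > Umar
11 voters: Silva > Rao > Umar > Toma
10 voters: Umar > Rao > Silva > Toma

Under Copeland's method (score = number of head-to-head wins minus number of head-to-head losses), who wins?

Pairwise results:
  Umar vs Rao: Rao wins 36–13.
  Umar vs Toma: Toma wins 25–24.
  Umar vs Silva: Silva wins 36–13.
  Rao vs Toma: Toma wins 25–24.
  Rao vs Silva: Silva wins 39–10.
  Toma vs Silva: Silva wins 37–12.
Copeland scores (wins − losses):
  Umar: 0 − 3 = -3
  Rao: 1 − 2 = -1
  Toma: 2 − 1 = 1
  Silva: 3 − 0 = 3
Silva has the best Copeland score.

Silva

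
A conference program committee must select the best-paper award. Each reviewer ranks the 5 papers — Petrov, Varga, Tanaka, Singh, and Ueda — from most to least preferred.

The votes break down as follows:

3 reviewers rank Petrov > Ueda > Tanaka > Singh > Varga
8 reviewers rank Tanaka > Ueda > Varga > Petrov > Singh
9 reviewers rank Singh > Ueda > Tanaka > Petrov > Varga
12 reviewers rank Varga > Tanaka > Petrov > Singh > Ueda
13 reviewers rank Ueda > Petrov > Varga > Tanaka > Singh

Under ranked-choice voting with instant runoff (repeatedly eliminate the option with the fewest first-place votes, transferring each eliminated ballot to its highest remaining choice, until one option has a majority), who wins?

Round 1: Ueda 13, Varga 12, Singh 9, Tanaka 8, Petrov 3. Petrov has the fewest and is eliminated.
Round 2: Ueda 16, Varga 12, Singh 9, Tanaka 8. Tanaka has the fewest and is eliminated.
Round 3: Ueda 24, Varga 12, Singh 9. Ueda has a majority.

Ueda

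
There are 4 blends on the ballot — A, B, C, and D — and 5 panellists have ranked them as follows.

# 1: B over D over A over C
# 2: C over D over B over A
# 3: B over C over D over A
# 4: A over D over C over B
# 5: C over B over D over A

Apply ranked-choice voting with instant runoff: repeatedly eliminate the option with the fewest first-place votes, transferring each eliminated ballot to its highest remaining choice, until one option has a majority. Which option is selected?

Round 1: B 2, C 2, A 1, D 0. D has the fewest and is eliminated.
Round 2: B 2, C 2, A 1. A has the fewest and is eliminated.
Round 3: C 3, B 2. C has a majority.

C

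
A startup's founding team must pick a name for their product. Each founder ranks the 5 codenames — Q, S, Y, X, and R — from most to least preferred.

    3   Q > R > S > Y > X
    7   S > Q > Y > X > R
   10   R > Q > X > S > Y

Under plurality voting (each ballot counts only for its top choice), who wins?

First-place vote totals:
  Q: 3
  S: 7
  Y: 0
  X: 0
  R: 10
R has the most first-place votes.

R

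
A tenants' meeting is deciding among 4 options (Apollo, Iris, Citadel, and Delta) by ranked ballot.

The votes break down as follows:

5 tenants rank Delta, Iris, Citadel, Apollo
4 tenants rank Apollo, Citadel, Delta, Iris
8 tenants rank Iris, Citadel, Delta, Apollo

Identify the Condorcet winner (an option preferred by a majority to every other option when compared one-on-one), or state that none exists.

Head-to-head results (17 voters total):
Apollo vs Iris: Iris wins 13–4.
Apollo vs Citadel: Citadel wins 13–4.
Apollo vs Delta: Delta wins 13–4.
Iris vs Citadel: Iris wins 13–4.
Iris vs Delta: Delta wins 9–8.
Citadel vs Delta: Citadel wins 12–5.
No candidate beats all others: Iris beats Citadel beats Delta beats Iris, a majority cycle.

There is no Condorcet winner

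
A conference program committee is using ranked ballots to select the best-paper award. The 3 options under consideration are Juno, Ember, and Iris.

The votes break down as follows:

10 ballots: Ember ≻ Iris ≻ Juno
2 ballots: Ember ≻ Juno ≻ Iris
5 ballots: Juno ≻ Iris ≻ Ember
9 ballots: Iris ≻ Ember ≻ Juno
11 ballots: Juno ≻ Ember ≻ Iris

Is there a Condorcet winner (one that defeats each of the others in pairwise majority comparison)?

Head-to-head results (37 voters total):
Juno vs Ember: Ember wins 21–16.
Juno vs Iris: Iris wins 19–18.
Ember vs Iris: Ember wins 23–14.
Ember beats each rival — Juno (21–16), Iris (23–14) — so Ember is the Condorcet winner.

Yes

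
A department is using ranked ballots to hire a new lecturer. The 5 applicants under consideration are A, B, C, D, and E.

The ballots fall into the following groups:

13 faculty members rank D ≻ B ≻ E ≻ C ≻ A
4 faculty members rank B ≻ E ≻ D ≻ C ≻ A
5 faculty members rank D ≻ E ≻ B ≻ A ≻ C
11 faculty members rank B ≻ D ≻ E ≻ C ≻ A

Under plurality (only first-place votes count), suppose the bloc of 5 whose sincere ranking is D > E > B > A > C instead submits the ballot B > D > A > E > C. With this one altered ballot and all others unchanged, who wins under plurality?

B

First-place totals with the altered ballot: A 0, B 20, C 0, D 13, E 0.
The switch changes the winner from D to B.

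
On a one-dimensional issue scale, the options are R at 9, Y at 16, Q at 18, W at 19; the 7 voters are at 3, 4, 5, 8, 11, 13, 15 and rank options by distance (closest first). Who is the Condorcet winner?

With single-peaked preferences on a line, the Condorcet winner is the candidate closest to the median voter.
The median voter (position 8) is closest to R at 9.
Check: R vs W — voters closer to R: 6 of 7.

R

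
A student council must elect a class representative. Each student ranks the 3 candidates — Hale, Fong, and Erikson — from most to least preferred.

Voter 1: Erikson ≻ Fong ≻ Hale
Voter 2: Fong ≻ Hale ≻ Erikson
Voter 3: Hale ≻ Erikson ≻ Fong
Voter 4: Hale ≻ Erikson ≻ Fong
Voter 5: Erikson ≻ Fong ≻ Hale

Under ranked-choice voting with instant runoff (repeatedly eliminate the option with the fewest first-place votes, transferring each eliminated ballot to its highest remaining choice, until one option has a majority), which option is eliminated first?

Fong

Round 1: Hale 2, Erikson 2, Fong 1. Fong has the fewest and is eliminated.
Round 2: Hale 3, Erikson 2. Hale has a majority.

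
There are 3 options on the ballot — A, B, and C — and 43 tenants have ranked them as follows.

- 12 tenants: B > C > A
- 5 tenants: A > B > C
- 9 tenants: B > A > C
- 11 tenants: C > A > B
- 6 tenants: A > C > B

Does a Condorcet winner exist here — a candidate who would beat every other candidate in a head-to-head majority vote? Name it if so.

No Condorcet winner

Head-to-head results (43 voters total):
A vs B: A wins 22–21.
A vs C: C wins 23–20.
B vs C: B wins 26–17.
No candidate beats all others: A beats B beats C beats A, a majority cycle.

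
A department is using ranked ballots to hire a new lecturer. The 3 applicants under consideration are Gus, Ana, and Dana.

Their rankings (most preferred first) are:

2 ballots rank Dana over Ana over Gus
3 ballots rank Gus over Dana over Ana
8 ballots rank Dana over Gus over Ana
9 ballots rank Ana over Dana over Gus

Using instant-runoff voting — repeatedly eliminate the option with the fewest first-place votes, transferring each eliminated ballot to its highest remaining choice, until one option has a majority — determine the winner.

Dana

Round 1: Dana 10, Ana 9, Gus 3. Gus has the fewest and is eliminated.
Round 2: Dana 13, Ana 9. Dana has a majority.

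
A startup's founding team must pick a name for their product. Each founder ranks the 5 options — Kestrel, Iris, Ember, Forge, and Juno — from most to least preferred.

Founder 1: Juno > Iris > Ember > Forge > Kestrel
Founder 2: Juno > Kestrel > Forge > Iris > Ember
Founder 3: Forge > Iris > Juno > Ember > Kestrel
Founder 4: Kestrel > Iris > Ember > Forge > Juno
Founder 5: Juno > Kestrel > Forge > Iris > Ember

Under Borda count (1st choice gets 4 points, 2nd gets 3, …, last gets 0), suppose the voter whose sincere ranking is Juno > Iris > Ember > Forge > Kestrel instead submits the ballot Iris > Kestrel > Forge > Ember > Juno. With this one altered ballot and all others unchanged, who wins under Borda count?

Borda totals with the altered ballot: Kestrel 13, Iris 12, Ember 4, Forge 11, Juno 10.
The switch changes the winner from Juno to Kestrel.

Kestrel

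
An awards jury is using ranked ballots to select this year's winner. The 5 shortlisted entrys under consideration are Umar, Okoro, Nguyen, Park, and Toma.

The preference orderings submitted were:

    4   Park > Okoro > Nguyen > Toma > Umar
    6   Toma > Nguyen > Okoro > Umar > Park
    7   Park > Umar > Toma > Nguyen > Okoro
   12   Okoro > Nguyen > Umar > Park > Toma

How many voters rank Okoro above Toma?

Ballots ranking Okoro above Toma: 4+12 = 16.
Ballots ranking Toma above Okoro: 6+7 = 13.
So 16 of 29 voters prefer Okoro to Toma.

16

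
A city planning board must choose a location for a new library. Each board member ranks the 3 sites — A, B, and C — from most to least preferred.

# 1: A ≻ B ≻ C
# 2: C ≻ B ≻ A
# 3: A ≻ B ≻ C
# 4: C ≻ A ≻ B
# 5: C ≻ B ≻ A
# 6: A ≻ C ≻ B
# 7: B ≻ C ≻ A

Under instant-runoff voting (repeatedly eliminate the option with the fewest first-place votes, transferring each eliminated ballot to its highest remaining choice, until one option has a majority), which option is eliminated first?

Round 1: A 3, C 3, B 1. B has the fewest and is eliminated.
Round 2: C 4, A 3. C has a majority.

B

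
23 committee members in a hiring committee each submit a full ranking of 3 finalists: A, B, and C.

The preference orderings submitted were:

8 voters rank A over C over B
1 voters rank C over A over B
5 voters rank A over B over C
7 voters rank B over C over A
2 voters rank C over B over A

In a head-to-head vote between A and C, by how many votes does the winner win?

3

Ballots ranking A above C: 8+5 = 13.
Ballots ranking C above A: 1+7+2 = 10.
A wins 13–10, a margin of 3.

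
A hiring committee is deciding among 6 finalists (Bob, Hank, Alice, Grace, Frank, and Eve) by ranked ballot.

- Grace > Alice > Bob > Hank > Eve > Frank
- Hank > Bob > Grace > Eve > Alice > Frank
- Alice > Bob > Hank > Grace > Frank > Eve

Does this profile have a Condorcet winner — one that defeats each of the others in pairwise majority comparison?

No

Head-to-head results (3 voters total):
Bob vs Hank: Bob wins 2–1.
Bob vs Alice: Alice wins 2–1.
Bob vs Grace: Bob wins 2–1.
Bob vs Frank: Bob wins 3–0.
Bob vs Eve: Bob wins 3–0.
Hank vs Alice: Alice wins 2–1.
Hank vs Grace: Hank wins 2–1.
Hank vs Frank: Hank wins 3–0.
Hank vs Eve: Hank wins 3–0.
Alice vs Grace: Grace wins 2–1.
Alice vs Frank: Alice wins 3–0.
Alice vs Eve: Alice wins 2–1.
Grace vs Frank: Grace wins 3–0.
Grace vs Eve: Grace wins 3–0.
Frank vs Eve: Eve wins 2–1.
No candidate beats all others: Bob beats Grace beats Alice beats Bob, a majority cycle.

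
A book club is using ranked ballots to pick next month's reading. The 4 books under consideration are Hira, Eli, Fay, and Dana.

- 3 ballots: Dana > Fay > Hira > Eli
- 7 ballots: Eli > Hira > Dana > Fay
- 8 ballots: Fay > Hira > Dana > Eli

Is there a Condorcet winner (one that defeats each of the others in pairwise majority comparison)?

Head-to-head results (18 voters total):
Hira vs Eli: Hira wins 11–7.
Hira vs Fay: Fay wins 11–7.
Hira vs Dana: Hira wins 15–3.
Eli vs Fay: Fay wins 11–7.
Eli vs Dana: Dana wins 11–7.
Fay vs Dana: Dana wins 10–8.
No candidate beats all others: Hira beats Dana beats Fay beats Hira, a majority cycle.

No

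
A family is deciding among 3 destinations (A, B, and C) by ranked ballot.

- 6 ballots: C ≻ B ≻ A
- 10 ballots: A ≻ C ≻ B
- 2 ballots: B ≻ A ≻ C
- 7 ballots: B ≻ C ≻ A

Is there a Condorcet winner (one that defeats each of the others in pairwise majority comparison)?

Head-to-head results (25 voters total):
A vs B: B wins 15–10.
A vs C: C wins 13–12.
B vs C: C wins 16–9.
C beats each rival — A (13–12), B (16–9) — so C is the Condorcet winner.

Yes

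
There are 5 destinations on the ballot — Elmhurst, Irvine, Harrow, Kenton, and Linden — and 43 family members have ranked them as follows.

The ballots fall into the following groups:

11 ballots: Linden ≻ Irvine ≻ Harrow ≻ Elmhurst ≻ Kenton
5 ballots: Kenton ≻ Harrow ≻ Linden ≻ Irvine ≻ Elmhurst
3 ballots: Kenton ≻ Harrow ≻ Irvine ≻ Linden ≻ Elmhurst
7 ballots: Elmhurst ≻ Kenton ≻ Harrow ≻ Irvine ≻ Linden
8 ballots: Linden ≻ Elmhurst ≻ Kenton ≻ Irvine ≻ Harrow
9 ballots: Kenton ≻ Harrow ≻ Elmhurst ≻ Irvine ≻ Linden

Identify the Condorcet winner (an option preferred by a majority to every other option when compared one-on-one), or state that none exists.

Head-to-head results (43 voters total):
Elmhurst vs Irvine: Elmhurst wins 24–19.
Elmhurst vs Harrow: Harrow wins 28–15.
Elmhurst vs Kenton: Elmhurst wins 26–17.
Elmhurst vs Linden: Linden wins 27–16.
Irvine vs Harrow: Harrow wins 24–19.
Irvine vs Kenton: Kenton wins 32–11.
Irvine vs Linden: Linden wins 24–19.
Harrow vs Kenton: Kenton wins 32–11.
Harrow vs Linden: Harrow wins 24–19.
Kenton vs Linden: Kenton wins 24–19.
No candidate beats all others: Elmhurst beats Kenton beats Harrow beats Elmhurst, a majority cycle.

No Condorcet winner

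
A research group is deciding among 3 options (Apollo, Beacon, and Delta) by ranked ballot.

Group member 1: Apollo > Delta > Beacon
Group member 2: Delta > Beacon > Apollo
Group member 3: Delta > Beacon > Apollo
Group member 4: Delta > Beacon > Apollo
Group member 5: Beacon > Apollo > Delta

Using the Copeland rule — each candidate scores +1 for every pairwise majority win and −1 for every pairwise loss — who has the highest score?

Pairwise results:
  Apollo vs Beacon: Beacon wins 4–1.
  Apollo vs Delta: Delta wins 3–2.
  Beacon vs Delta: Delta wins 4–1.
Copeland scores (wins − losses):
  Apollo: 0 − 2 = -2
  Beacon: 1 − 1 = 0
  Delta: 2 − 0 = 2
Delta has the best Copeland score.

Delta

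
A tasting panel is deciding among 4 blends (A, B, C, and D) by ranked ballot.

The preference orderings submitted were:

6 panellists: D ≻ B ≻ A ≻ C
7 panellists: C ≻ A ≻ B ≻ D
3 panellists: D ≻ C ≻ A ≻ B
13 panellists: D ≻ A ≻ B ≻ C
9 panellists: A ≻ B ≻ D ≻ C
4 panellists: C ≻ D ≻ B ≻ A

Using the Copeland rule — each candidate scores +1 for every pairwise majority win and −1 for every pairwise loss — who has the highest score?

D

Pairwise results:
  A vs B: A wins 32–10.
  A vs C: A wins 28–14.
  A vs D: D wins 26–16.
  B vs C: B wins 28–14.
  B vs D: D wins 26–16.
  C vs D: D wins 31–11.
Copeland scores (wins − losses):
  A: 2 − 1 = 1
  B: 1 − 2 = -1
  C: 0 − 3 = -3
  D: 3 − 0 = 3
D has the best Copeland score.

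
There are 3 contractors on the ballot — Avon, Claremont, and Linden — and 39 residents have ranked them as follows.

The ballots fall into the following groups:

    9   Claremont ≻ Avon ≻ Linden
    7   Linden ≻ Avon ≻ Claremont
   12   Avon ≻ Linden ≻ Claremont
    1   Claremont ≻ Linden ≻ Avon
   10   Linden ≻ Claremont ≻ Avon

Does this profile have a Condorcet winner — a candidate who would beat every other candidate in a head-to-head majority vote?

No

Head-to-head results (39 voters total):
Avon vs Claremont: Claremont wins 20–19.
Avon vs Linden: Avon wins 21–18.
Claremont vs Linden: Linden wins 29–10.
No candidate beats all others: Avon beats Linden beats Claremont beats Avon, a majority cycle.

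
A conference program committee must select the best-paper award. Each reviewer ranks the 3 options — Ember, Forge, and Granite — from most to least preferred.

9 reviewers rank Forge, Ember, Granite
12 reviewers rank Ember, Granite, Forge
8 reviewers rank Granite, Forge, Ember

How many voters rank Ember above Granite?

Ballots ranking Ember above Granite: 9+12 = 21.
Ballots ranking Granite above Ember: 8.
So 21 of 29 voters prefer Ember to Granite.

21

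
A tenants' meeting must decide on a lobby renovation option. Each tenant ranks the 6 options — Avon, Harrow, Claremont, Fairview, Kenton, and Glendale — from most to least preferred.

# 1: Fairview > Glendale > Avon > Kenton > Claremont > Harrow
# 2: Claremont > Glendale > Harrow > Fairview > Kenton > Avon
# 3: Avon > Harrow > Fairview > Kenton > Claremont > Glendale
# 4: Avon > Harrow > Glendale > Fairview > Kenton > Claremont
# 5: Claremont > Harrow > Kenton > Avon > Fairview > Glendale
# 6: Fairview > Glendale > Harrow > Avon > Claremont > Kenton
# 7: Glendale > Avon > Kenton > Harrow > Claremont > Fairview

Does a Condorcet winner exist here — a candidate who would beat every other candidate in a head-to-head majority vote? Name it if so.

Head-to-head results (7 voters total):
Avon vs Harrow: Avon wins 4–3.
Avon vs Claremont: Avon wins 5–2.
Avon vs Fairview: Avon wins 4–3.
Avon vs Kenton: Avon wins 5–2.
Avon vs Glendale: Glendale wins 4–3.
Harrow vs Claremont: Harrow wins 4–3.
Harrow vs Fairview: Harrow wins 5–2.
Harrow vs Kenton: Harrow wins 5–2.
Harrow vs Glendale: Glendale wins 4–3.
Claremont vs Fairview: Fairview wins 4–3.
Claremont vs Kenton: Kenton wins 4–3.
Claremont vs Glendale: Glendale wins 4–3.
Fairview vs Kenton: Fairview wins 5–2.
Fairview vs Glendale: Fairview wins 4–3.
Kenton vs Glendale: Glendale wins 5–2.
No candidate beats all others: Avon beats Fairview beats Glendale beats Avon, a majority cycle.

No Condorcet winner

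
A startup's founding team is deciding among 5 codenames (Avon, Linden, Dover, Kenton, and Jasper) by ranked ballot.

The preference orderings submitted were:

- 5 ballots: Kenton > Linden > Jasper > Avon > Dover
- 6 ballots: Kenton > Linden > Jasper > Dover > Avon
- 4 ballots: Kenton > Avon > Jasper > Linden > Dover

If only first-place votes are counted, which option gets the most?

Kenton

First-place vote totals:
  Avon: 0
  Linden: 0
  Dover: 0
  Kenton: 15
  Jasper: 0
Kenton has the most first-place votes.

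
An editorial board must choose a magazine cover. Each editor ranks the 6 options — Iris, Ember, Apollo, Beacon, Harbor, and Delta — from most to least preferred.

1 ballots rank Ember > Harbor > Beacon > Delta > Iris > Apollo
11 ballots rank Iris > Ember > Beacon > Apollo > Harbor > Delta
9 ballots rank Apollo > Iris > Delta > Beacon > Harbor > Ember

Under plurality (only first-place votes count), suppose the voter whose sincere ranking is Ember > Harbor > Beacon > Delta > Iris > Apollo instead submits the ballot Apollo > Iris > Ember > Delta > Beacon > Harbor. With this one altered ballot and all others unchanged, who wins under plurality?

Iris

First-place totals with the altered ballot: Iris 11, Ember 0, Apollo 10, Beacon 0, Harbor 0, Delta 0.
The winner is unchanged: still Iris.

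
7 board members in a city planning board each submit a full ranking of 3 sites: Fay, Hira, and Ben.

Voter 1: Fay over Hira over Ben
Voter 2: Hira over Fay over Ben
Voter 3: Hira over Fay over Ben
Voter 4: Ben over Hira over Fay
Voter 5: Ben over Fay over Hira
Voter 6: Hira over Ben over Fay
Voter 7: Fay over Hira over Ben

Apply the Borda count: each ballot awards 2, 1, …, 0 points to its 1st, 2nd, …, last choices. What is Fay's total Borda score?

Borda scores:
  Fay: 2 + 1 + 1 + 0 + 1 + 0 + 2 = 7
  Hira: 1 + 2 + 2 + 1 + 0 + 2 + 1 = 9
  Ben: 0 + 0 + 0 + 2 + 2 + 1 + 0 = 5

7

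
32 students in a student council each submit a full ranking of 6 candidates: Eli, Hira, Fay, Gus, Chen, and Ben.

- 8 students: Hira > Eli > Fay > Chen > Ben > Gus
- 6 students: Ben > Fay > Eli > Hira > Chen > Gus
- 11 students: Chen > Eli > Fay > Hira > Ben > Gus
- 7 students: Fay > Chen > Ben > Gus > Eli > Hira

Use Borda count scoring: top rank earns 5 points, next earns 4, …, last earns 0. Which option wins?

Fay

Borda scores:
  Eli: 8·4 + 6·3 + 11·4 + 7·1 = 101
  Hira: 8·5 + 6·2 + 11·2 + 7·0 = 74
  Fay: 8·3 + 6·4 + 11·3 + 7·5 = 116
  Gus: 8·0 + 6·0 + 11·0 + 7·2 = 14
  Chen: 8·2 + 6·1 + 11·5 + 7·4 = 105
  Ben: 8·1 + 6·5 + 11·1 + 7·3 = 70
Fay has the highest total.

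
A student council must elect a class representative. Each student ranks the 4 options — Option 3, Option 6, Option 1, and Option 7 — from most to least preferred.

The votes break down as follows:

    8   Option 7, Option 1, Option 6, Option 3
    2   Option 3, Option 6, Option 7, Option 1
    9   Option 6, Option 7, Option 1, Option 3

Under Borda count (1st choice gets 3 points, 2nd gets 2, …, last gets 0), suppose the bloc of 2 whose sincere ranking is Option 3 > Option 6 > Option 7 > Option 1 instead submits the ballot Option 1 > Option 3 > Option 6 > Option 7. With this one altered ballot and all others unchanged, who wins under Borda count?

Option 7

Borda totals with the altered ballot: Option 3 4, Option 6 37, Option 1 31, Option 7 42.
The winner is unchanged: still Option 7.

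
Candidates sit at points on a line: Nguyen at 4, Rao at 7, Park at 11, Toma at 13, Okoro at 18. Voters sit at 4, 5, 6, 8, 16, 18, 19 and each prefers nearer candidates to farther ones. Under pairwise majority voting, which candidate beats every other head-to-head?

Rao

With single-peaked preferences on a line, the Condorcet winner is the candidate closest to the median voter.
The median voter (position 8) is closest to Rao at 7.
Check: Rao vs Nguyen — voters closer to Rao: 5 of 7.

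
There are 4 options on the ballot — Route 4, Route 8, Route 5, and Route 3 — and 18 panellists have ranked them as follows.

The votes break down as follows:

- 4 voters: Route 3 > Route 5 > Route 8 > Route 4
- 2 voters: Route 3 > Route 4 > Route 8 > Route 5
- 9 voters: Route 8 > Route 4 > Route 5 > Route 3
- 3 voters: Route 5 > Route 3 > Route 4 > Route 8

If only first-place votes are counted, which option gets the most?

Route 8

First-place vote totals:
  Route 4: 0
  Route 8: 9
  Route 5: 3
  Route 3: 6
Route 8 has the most first-place votes.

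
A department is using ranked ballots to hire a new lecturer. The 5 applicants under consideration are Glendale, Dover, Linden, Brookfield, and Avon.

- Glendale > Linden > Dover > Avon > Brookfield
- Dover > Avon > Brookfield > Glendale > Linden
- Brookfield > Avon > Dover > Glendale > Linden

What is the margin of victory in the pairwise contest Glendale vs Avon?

Ballots ranking Glendale above Avon: 1.
Ballots ranking Avon above Glendale: 2.
Avon wins 2–1, a margin of 1.

1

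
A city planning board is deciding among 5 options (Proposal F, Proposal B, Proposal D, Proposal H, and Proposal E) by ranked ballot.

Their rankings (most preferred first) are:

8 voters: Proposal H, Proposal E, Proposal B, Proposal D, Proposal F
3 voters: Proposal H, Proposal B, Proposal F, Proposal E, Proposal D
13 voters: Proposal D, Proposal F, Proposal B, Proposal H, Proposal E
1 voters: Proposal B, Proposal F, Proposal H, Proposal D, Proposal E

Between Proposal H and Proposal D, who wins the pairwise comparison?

Proposal D

Ballots ranking Proposal H above Proposal D: 8+3+1 = 12.
Ballots ranking Proposal D above Proposal H: 13.
Proposal D wins the head-to-head, 13–12.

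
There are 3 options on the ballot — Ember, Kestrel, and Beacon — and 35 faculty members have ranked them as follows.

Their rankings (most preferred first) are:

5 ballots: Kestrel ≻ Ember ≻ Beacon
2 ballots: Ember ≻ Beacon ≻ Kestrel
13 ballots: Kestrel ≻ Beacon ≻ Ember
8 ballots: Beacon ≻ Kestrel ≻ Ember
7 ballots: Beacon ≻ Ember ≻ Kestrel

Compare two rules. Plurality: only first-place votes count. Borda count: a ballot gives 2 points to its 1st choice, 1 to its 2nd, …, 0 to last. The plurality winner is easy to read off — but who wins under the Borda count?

Beacon

Plurality first-place counts: Ember 2, Kestrel 18, Beacon 15 → Kestrel.
Borda totals: Ember 16, Kestrel 44, Beacon 45 → Beacon.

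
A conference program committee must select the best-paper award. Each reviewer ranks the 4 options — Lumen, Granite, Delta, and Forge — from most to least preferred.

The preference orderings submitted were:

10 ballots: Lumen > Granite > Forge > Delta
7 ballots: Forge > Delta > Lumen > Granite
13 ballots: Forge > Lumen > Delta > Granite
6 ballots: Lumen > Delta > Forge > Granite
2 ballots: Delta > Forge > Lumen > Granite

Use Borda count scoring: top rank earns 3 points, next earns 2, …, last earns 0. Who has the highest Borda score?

Borda scores:
  Lumen: 10·3 + 7·1 + 13·2 + 6·3 + 2·1 = 83
  Granite: 10·2 + 7·0 + 13·0 + 6·0 + 2·0 = 20
  Delta: 10·0 + 7·2 + 13·1 + 6·2 + 2·3 = 45
  Forge: 10·1 + 7·3 + 13·3 + 6·1 + 2·2 = 80
Lumen has the highest total.

Lumen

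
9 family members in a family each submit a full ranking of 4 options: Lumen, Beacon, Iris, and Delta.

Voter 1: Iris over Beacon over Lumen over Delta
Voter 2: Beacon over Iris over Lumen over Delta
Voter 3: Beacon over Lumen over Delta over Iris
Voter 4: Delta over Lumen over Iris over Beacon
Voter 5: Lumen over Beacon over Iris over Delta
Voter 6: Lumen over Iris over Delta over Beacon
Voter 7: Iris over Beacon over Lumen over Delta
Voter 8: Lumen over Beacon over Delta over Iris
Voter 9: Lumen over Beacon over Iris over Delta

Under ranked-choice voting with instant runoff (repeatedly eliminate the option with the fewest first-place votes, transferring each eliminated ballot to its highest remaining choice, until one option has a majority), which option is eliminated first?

Round 1: Lumen 4, Beacon 2, Iris 2, Delta 1. Delta has the fewest and is eliminated.
Round 2: Lumen 5, Beacon 2, Iris 2. Lumen has a majority.

Delta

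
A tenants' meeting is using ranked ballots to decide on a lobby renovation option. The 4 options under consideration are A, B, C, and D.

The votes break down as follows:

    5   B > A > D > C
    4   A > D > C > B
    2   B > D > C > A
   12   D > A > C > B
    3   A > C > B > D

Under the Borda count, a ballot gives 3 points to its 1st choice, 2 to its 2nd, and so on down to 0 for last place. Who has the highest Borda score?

A

Borda scores:
  A: 5·2 + 4·3 + 2·0 + 12·2 + 3·3 = 55
  B: 5·3 + 4·0 + 2·3 + 12·0 + 3·1 = 24
  C: 5·0 + 4·1 + 2·1 + 12·1 + 3·2 = 24
  D: 5·1 + 4·2 + 2·2 + 12·3 + 3·0 = 53
A has the highest total.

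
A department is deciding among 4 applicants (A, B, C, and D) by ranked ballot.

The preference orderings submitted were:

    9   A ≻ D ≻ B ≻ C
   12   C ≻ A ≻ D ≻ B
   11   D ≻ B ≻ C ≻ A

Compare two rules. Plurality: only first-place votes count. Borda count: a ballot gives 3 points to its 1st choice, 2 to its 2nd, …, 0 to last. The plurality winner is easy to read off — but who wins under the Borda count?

Plurality first-place counts: A 9, B 0, C 12, D 11 → C.
Borda totals: A 51, B 31, C 47, D 63 → D.

D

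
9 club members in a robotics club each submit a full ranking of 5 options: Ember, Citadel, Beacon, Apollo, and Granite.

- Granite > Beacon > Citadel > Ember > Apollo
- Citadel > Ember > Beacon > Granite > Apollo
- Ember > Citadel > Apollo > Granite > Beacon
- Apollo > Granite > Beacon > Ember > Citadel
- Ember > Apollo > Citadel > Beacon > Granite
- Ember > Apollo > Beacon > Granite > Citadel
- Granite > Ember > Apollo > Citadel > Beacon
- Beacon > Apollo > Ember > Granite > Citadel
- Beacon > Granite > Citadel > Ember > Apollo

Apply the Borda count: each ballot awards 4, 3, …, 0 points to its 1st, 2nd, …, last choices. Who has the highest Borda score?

Borda scores:
  Ember: 1 + 3 + 4 + 1 + 4 + 4 + 3 + 2 + 1 = 23
  Citadel: 2 + 4 + 3 + 0 + 2 + 0 + 1 + 0 + 2 = 14
  Beacon: 3 + 2 + 0 + 2 + 1 + 2 + 0 + 4 + 4 = 18
  Apollo: 0 + 0 + 2 + 4 + 3 + 3 + 2 + 3 + 0 = 17
  Granite: 4 + 1 + 1 + 3 + 0 + 1 + 4 + 1 + 3 = 18
Ember has the highest total.

Ember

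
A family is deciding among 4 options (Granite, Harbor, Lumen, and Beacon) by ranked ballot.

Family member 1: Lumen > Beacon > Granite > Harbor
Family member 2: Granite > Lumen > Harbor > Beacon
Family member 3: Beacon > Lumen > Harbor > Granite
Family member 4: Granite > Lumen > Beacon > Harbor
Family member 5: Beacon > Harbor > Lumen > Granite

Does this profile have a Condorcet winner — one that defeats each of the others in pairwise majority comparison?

Head-to-head results (5 voters total):
Granite vs Harbor: Granite wins 3–2.
Granite vs Lumen: Lumen wins 3–2.
Granite vs Beacon: Beacon wins 3–2.
Harbor vs Lumen: Lumen wins 4–1.
Harbor vs Beacon: Beacon wins 4–1.
Lumen vs Beacon: Lumen wins 3–2.
Lumen beats each rival — Granite (3–2), Harbor (4–1), Beacon (3–2) — so Lumen is the Condorcet winner.

Yes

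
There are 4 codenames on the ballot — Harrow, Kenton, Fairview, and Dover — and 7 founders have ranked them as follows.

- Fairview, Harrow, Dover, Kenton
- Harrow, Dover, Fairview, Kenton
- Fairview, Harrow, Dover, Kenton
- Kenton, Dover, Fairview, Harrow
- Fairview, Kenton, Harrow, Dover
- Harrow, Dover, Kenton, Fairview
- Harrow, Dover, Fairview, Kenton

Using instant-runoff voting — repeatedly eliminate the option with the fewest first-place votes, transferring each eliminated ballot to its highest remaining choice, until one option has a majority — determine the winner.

Fairview

Round 1: Harrow 3, Fairview 3, Kenton 1, Dover 0. Dover has the fewest and is eliminated.
Round 2: Harrow 3, Fairview 3, Kenton 1. Kenton has the fewest and is eliminated.
Round 3: Fairview 4, Harrow 3. Fairview has a majority.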